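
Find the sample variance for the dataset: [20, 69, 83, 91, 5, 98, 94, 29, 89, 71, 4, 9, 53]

1348.3333

Step 1: Compute the mean: (20 + 69 + 83 + 91 + 5 + 98 + 94 + 29 + 89 + 71 + 4 + 9 + 53) / 13 = 55
Step 2: Compute squared deviations from the mean:
  (20 - 55)^2 = 1225
  (69 - 55)^2 = 196
  (83 - 55)^2 = 784
  (91 - 55)^2 = 1296
  (5 - 55)^2 = 2500
  (98 - 55)^2 = 1849
  (94 - 55)^2 = 1521
  (29 - 55)^2 = 676
  (89 - 55)^2 = 1156
  (71 - 55)^2 = 256
  (4 - 55)^2 = 2601
  (9 - 55)^2 = 2116
  (53 - 55)^2 = 4
Step 3: Sum of squared deviations = 16180
Step 4: Sample variance = 16180 / 12 = 1348.3333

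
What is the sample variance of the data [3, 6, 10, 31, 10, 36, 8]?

170.1429

Step 1: Compute the mean: (3 + 6 + 10 + 31 + 10 + 36 + 8) / 7 = 14.8571
Step 2: Compute squared deviations from the mean:
  (3 - 14.8571)^2 = 140.5918
  (6 - 14.8571)^2 = 78.449
  (10 - 14.8571)^2 = 23.5918
  (31 - 14.8571)^2 = 260.5918
  (10 - 14.8571)^2 = 23.5918
  (36 - 14.8571)^2 = 447.0204
  (8 - 14.8571)^2 = 47.0204
Step 3: Sum of squared deviations = 1020.8571
Step 4: Sample variance = 1020.8571 / 6 = 170.1429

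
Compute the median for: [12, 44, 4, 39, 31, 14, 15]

15

Step 1: Sort the data in ascending order: [4, 12, 14, 15, 31, 39, 44]
Step 2: The number of values is n = 7.
Step 3: Since n is odd, the median is the middle value at position 4: 15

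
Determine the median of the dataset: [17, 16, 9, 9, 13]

13

Step 1: Sort the data in ascending order: [9, 9, 13, 16, 17]
Step 2: The number of values is n = 5.
Step 3: Since n is odd, the median is the middle value at position 3: 13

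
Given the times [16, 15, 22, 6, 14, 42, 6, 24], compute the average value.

18.125

Step 1: Sum all values: 16 + 15 + 22 + 6 + 14 + 42 + 6 + 24 = 145
Step 2: Count the number of values: n = 8
Step 3: Mean = sum / n = 145 / 8 = 18.125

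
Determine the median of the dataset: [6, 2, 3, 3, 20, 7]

4.5

Step 1: Sort the data in ascending order: [2, 3, 3, 6, 7, 20]
Step 2: The number of values is n = 6.
Step 3: Since n is even, the median is the average of positions 3 and 4:
  Median = (3 + 6) / 2 = 4.5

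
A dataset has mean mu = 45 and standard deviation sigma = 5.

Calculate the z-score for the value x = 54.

1.8

Step 1: Recall the z-score formula: z = (x - mu) / sigma
Step 2: Substitute values: z = (54 - 45) / 5
Step 3: z = 9 / 5 = 1.8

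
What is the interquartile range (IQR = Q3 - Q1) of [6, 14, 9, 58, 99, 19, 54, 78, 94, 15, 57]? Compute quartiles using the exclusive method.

64

Step 1: Sort the data: [6, 9, 14, 15, 19, 54, 57, 58, 78, 94, 99]
Step 2: n = 11
Step 3: Using the exclusive quartile method:
  Q1 = 14
  Q2 (median) = 54
  Q3 = 78
  IQR = Q3 - Q1 = 78 - 14 = 64
Step 4: IQR = 64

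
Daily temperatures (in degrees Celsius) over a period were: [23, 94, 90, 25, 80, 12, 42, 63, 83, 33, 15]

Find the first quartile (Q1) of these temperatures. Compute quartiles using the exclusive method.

23

Step 1: Sort the data: [12, 15, 23, 25, 33, 42, 63, 80, 83, 90, 94]
Step 2: n = 11
Step 3: Using the exclusive quartile method:
  Q1 = 23
  Q2 (median) = 42
  Q3 = 83
  IQR = Q3 - Q1 = 83 - 23 = 60
Step 4: Q1 = 23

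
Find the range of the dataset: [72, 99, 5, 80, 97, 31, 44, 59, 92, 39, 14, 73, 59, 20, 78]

94

Step 1: Identify the maximum value: max = 99
Step 2: Identify the minimum value: min = 5
Step 3: Range = max - min = 99 - 5 = 94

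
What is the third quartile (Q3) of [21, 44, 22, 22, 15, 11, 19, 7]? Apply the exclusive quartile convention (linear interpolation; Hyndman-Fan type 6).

22

Step 1: Sort the data: [7, 11, 15, 19, 21, 22, 22, 44]
Step 2: n = 8
Step 3: Using the exclusive quartile method:
  Q1 = 12
  Q2 (median) = 20
  Q3 = 22
  IQR = Q3 - Q1 = 22 - 12 = 10
Step 4: Q3 = 22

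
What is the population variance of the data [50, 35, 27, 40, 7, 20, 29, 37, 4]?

204.4444

Step 1: Compute the mean: (50 + 35 + 27 + 40 + 7 + 20 + 29 + 37 + 4) / 9 = 27.6667
Step 2: Compute squared deviations from the mean:
  (50 - 27.6667)^2 = 498.7778
  (35 - 27.6667)^2 = 53.7778
  (27 - 27.6667)^2 = 0.4444
  (40 - 27.6667)^2 = 152.1111
  (7 - 27.6667)^2 = 427.1111
  (20 - 27.6667)^2 = 58.7778
  (29 - 27.6667)^2 = 1.7778
  (37 - 27.6667)^2 = 87.1111
  (4 - 27.6667)^2 = 560.1111
Step 3: Sum of squared deviations = 1840
Step 4: Population variance = 1840 / 9 = 204.4444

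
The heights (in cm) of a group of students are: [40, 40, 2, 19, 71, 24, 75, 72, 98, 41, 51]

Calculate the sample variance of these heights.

805.0727

Step 1: Compute the mean: (40 + 40 + 2 + 19 + 71 + 24 + 75 + 72 + 98 + 41 + 51) / 11 = 48.4545
Step 2: Compute squared deviations from the mean:
  (40 - 48.4545)^2 = 71.4793
  (40 - 48.4545)^2 = 71.4793
  (2 - 48.4545)^2 = 2158.0248
  (19 - 48.4545)^2 = 867.5702
  (71 - 48.4545)^2 = 508.2975
  (24 - 48.4545)^2 = 598.0248
  (75 - 48.4545)^2 = 704.6612
  (72 - 48.4545)^2 = 554.3884
  (98 - 48.4545)^2 = 2454.7521
  (41 - 48.4545)^2 = 55.5702
  (51 - 48.4545)^2 = 6.4793
Step 3: Sum of squared deviations = 8050.7273
Step 4: Sample variance = 8050.7273 / 10 = 805.0727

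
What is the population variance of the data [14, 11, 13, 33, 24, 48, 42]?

189.9592

Step 1: Compute the mean: (14 + 11 + 13 + 33 + 24 + 48 + 42) / 7 = 26.4286
Step 2: Compute squared deviations from the mean:
  (14 - 26.4286)^2 = 154.4694
  (11 - 26.4286)^2 = 238.0408
  (13 - 26.4286)^2 = 180.3265
  (33 - 26.4286)^2 = 43.1837
  (24 - 26.4286)^2 = 5.898
  (48 - 26.4286)^2 = 465.3265
  (42 - 26.4286)^2 = 242.4694
Step 3: Sum of squared deviations = 1329.7143
Step 4: Population variance = 1329.7143 / 7 = 189.9592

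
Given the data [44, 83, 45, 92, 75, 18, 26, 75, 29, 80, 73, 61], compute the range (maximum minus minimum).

74

Step 1: Identify the maximum value: max = 92
Step 2: Identify the minimum value: min = 18
Step 3: Range = max - min = 92 - 18 = 74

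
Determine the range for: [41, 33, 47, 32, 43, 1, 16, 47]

46

Step 1: Identify the maximum value: max = 47
Step 2: Identify the minimum value: min = 1
Step 3: Range = max - min = 47 - 1 = 46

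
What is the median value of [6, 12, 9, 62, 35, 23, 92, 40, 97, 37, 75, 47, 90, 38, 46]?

40

Step 1: Sort the data in ascending order: [6, 9, 12, 23, 35, 37, 38, 40, 46, 47, 62, 75, 90, 92, 97]
Step 2: The number of values is n = 15.
Step 3: Since n is odd, the median is the middle value at position 8: 40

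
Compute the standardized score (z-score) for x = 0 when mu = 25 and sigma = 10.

-2.5

Step 1: Recall the z-score formula: z = (x - mu) / sigma
Step 2: Substitute values: z = (0 - 25) / 10
Step 3: z = -25 / 10 = -2.5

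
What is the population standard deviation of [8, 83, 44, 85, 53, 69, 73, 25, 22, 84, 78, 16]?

27.9653

Step 1: Compute the mean: 53.3333
Step 2: Sum of squared deviations from the mean: 9384.6667
Step 3: Population variance = 9384.6667 / 12 = 782.0556
Step 4: Standard deviation = sqrt(782.0556) = 27.9653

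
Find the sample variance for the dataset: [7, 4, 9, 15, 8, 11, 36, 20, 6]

99.1111

Step 1: Compute the mean: (7 + 4 + 9 + 15 + 8 + 11 + 36 + 20 + 6) / 9 = 12.8889
Step 2: Compute squared deviations from the mean:
  (7 - 12.8889)^2 = 34.679
  (4 - 12.8889)^2 = 79.0123
  (9 - 12.8889)^2 = 15.1235
  (15 - 12.8889)^2 = 4.4568
  (8 - 12.8889)^2 = 23.9012
  (11 - 12.8889)^2 = 3.5679
  (36 - 12.8889)^2 = 534.1235
  (20 - 12.8889)^2 = 50.5679
  (6 - 12.8889)^2 = 47.4568
Step 3: Sum of squared deviations = 792.8889
Step 4: Sample variance = 792.8889 / 8 = 99.1111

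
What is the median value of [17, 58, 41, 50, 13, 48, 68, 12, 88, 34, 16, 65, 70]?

48

Step 1: Sort the data in ascending order: [12, 13, 16, 17, 34, 41, 48, 50, 58, 65, 68, 70, 88]
Step 2: The number of values is n = 13.
Step 3: Since n is odd, the median is the middle value at position 7: 48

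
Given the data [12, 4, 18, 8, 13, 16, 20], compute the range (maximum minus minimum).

16

Step 1: Identify the maximum value: max = 20
Step 2: Identify the minimum value: min = 4
Step 3: Range = max - min = 20 - 4 = 16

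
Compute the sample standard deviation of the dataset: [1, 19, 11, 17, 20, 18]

7.2572

Step 1: Compute the mean: 14.3333
Step 2: Sum of squared deviations from the mean: 263.3333
Step 3: Sample variance = 263.3333 / 5 = 52.6667
Step 4: Standard deviation = sqrt(52.6667) = 7.2572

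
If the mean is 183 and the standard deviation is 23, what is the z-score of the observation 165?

-0.7826

Step 1: Recall the z-score formula: z = (x - mu) / sigma
Step 2: Substitute values: z = (165 - 183) / 23
Step 3: z = -18 / 23 = -0.7826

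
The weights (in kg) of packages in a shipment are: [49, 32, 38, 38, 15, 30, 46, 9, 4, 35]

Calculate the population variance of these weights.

211.44

Step 1: Compute the mean: (49 + 32 + 38 + 38 + 15 + 30 + 46 + 9 + 4 + 35) / 10 = 29.6
Step 2: Compute squared deviations from the mean:
  (49 - 29.6)^2 = 376.36
  (32 - 29.6)^2 = 5.76
  (38 - 29.6)^2 = 70.56
  (38 - 29.6)^2 = 70.56
  (15 - 29.6)^2 = 213.16
  (30 - 29.6)^2 = 0.16
  (46 - 29.6)^2 = 268.96
  (9 - 29.6)^2 = 424.36
  (4 - 29.6)^2 = 655.36
  (35 - 29.6)^2 = 29.16
Step 3: Sum of squared deviations = 2114.4
Step 4: Population variance = 2114.4 / 10 = 211.44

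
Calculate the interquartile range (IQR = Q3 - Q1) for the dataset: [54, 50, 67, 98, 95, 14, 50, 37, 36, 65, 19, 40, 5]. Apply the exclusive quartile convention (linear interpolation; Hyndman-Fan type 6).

38.5

Step 1: Sort the data: [5, 14, 19, 36, 37, 40, 50, 50, 54, 65, 67, 95, 98]
Step 2: n = 13
Step 3: Using the exclusive quartile method:
  Q1 = 27.5
  Q2 (median) = 50
  Q3 = 66
  IQR = Q3 - Q1 = 66 - 27.5 = 38.5
Step 4: IQR = 38.5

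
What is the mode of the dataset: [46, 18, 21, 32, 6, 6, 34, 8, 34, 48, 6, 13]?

6

Step 1: Count the frequency of each value:
  6: appears 3 time(s)
  8: appears 1 time(s)
  13: appears 1 time(s)
  18: appears 1 time(s)
  21: appears 1 time(s)
  32: appears 1 time(s)
  34: appears 2 time(s)
  46: appears 1 time(s)
  48: appears 1 time(s)
Step 2: The value 6 appears most frequently (3 times).
Step 3: Mode = 6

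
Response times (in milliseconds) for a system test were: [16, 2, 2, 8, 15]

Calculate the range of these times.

14

Step 1: Identify the maximum value: max = 16
Step 2: Identify the minimum value: min = 2
Step 3: Range = max - min = 16 - 2 = 14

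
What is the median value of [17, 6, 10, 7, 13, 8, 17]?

10

Step 1: Sort the data in ascending order: [6, 7, 8, 10, 13, 17, 17]
Step 2: The number of values is n = 7.
Step 3: Since n is odd, the median is the middle value at position 4: 10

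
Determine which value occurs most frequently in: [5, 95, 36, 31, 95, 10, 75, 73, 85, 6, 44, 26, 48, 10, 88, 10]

10

Step 1: Count the frequency of each value:
  5: appears 1 time(s)
  6: appears 1 time(s)
  10: appears 3 time(s)
  26: appears 1 time(s)
  31: appears 1 time(s)
  36: appears 1 time(s)
  44: appears 1 time(s)
  48: appears 1 time(s)
  73: appears 1 time(s)
  75: appears 1 time(s)
  85: appears 1 time(s)
  88: appears 1 time(s)
  95: appears 2 time(s)
Step 2: The value 10 appears most frequently (3 times).
Step 3: Mode = 10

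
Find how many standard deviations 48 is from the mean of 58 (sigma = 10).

-1

Step 1: Recall the z-score formula: z = (x - mu) / sigma
Step 2: Substitute values: z = (48 - 58) / 10
Step 3: z = -10 / 10 = -1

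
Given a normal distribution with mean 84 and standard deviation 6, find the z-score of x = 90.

1

Step 1: Recall the z-score formula: z = (x - mu) / sigma
Step 2: Substitute values: z = (90 - 84) / 6
Step 3: z = 6 / 6 = 1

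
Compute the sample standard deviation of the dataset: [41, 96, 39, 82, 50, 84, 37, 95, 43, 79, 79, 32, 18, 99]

27.7481

Step 1: Compute the mean: 62.4286
Step 2: Sum of squared deviations from the mean: 10009.4286
Step 3: Sample variance = 10009.4286 / 13 = 769.956
Step 4: Standard deviation = sqrt(769.956) = 27.7481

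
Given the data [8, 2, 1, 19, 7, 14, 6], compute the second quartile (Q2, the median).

7

Step 1: Sort the data: [1, 2, 6, 7, 8, 14, 19]
Step 2: n = 7
Step 3: Q2 is the median. Since n is odd, it is the middle value at position 4: 7
Step 4: Q2 = 7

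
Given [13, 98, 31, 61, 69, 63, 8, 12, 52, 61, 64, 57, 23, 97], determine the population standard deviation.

28.2782

Step 1: Compute the mean: 50.6429
Step 2: Sum of squared deviations from the mean: 11195.2143
Step 3: Population variance = 11195.2143 / 14 = 799.6582
Step 4: Standard deviation = sqrt(799.6582) = 28.2782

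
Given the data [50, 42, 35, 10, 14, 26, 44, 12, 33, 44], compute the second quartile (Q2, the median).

34

Step 1: Sort the data: [10, 12, 14, 26, 33, 35, 42, 44, 44, 50]
Step 2: n = 10
Step 3: Q2 is the median. Since n is even, it is the average of the values at positions 5 and 6:
  Q2 = (33 + 35) / 2 = 34
Step 4: Q2 = 34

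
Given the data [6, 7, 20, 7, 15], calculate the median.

7

Step 1: Sort the data in ascending order: [6, 7, 7, 15, 20]
Step 2: The number of values is n = 5.
Step 3: Since n is odd, the median is the middle value at position 3: 7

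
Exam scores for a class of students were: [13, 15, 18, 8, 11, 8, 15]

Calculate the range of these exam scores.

10

Step 1: Identify the maximum value: max = 18
Step 2: Identify the minimum value: min = 8
Step 3: Range = max - min = 18 - 8 = 10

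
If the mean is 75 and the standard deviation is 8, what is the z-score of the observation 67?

-1

Step 1: Recall the z-score formula: z = (x - mu) / sigma
Step 2: Substitute values: z = (67 - 75) / 8
Step 3: z = -8 / 8 = -1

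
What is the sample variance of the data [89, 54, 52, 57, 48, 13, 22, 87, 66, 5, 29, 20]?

768.8788

Step 1: Compute the mean: (89 + 54 + 52 + 57 + 48 + 13 + 22 + 87 + 66 + 5 + 29 + 20) / 12 = 45.1667
Step 2: Compute squared deviations from the mean:
  (89 - 45.1667)^2 = 1921.3611
  (54 - 45.1667)^2 = 78.0278
  (52 - 45.1667)^2 = 46.6944
  (57 - 45.1667)^2 = 140.0278
  (48 - 45.1667)^2 = 8.0278
  (13 - 45.1667)^2 = 1034.6944
  (22 - 45.1667)^2 = 536.6944
  (87 - 45.1667)^2 = 1750.0278
  (66 - 45.1667)^2 = 434.0278
  (5 - 45.1667)^2 = 1613.3611
  (29 - 45.1667)^2 = 261.3611
  (20 - 45.1667)^2 = 633.3611
Step 3: Sum of squared deviations = 8457.6667
Step 4: Sample variance = 8457.6667 / 11 = 768.8788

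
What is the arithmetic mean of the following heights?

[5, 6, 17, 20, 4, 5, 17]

10.5714

Step 1: Sum all values: 5 + 6 + 17 + 20 + 4 + 5 + 17 = 74
Step 2: Count the number of values: n = 7
Step 3: Mean = sum / n = 74 / 7 = 10.5714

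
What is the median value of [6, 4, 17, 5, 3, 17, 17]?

6

Step 1: Sort the data in ascending order: [3, 4, 5, 6, 17, 17, 17]
Step 2: The number of values is n = 7.
Step 3: Since n is odd, the median is the middle value at position 4: 6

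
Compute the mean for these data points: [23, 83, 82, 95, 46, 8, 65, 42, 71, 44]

55.9

Step 1: Sum all values: 23 + 83 + 82 + 95 + 46 + 8 + 65 + 42 + 71 + 44 = 559
Step 2: Count the number of values: n = 10
Step 3: Mean = sum / n = 559 / 10 = 55.9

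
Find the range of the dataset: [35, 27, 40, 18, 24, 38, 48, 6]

42

Step 1: Identify the maximum value: max = 48
Step 2: Identify the minimum value: min = 6
Step 3: Range = max - min = 48 - 6 = 42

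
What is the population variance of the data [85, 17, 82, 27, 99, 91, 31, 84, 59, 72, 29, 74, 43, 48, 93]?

712.8622

Step 1: Compute the mean: (85 + 17 + 82 + 27 + 99 + 91 + 31 + 84 + 59 + 72 + 29 + 74 + 43 + 48 + 93) / 15 = 62.2667
Step 2: Compute squared deviations from the mean:
  (85 - 62.2667)^2 = 516.8044
  (17 - 62.2667)^2 = 2049.0711
  (82 - 62.2667)^2 = 389.4044
  (27 - 62.2667)^2 = 1243.7378
  (99 - 62.2667)^2 = 1349.3378
  (91 - 62.2667)^2 = 825.6044
  (31 - 62.2667)^2 = 977.6044
  (84 - 62.2667)^2 = 472.3378
  (59 - 62.2667)^2 = 10.6711
  (72 - 62.2667)^2 = 94.7378
  (29 - 62.2667)^2 = 1106.6711
  (74 - 62.2667)^2 = 137.6711
  (43 - 62.2667)^2 = 371.2044
  (48 - 62.2667)^2 = 203.5378
  (93 - 62.2667)^2 = 944.5378
Step 3: Sum of squared deviations = 10692.9333
Step 4: Population variance = 10692.9333 / 15 = 712.8622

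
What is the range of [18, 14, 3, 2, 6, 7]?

16

Step 1: Identify the maximum value: max = 18
Step 2: Identify the minimum value: min = 2
Step 3: Range = max - min = 18 - 2 = 16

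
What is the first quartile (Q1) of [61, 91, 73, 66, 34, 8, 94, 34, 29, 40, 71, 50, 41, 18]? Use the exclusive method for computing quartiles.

32.75

Step 1: Sort the data: [8, 18, 29, 34, 34, 40, 41, 50, 61, 66, 71, 73, 91, 94]
Step 2: n = 14
Step 3: Using the exclusive quartile method:
  Q1 = 32.75
  Q2 (median) = 45.5
  Q3 = 71.5
  IQR = Q3 - Q1 = 71.5 - 32.75 = 38.75
Step 4: Q1 = 32.75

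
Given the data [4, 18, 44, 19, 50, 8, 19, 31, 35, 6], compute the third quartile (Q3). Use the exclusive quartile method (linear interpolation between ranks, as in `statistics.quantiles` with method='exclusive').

37.25

Step 1: Sort the data: [4, 6, 8, 18, 19, 19, 31, 35, 44, 50]
Step 2: n = 10
Step 3: Using the exclusive quartile method:
  Q1 = 7.5
  Q2 (median) = 19
  Q3 = 37.25
  IQR = Q3 - Q1 = 37.25 - 7.5 = 29.75
Step 4: Q3 = 37.25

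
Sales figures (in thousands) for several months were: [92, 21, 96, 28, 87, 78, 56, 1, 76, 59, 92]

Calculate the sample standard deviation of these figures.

32.6107

Step 1: Compute the mean: 62.3636
Step 2: Sum of squared deviations from the mean: 10634.5455
Step 3: Sample variance = 10634.5455 / 10 = 1063.4545
Step 4: Standard deviation = sqrt(1063.4545) = 32.6107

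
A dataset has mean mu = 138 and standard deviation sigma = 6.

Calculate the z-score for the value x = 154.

2.6667

Step 1: Recall the z-score formula: z = (x - mu) / sigma
Step 2: Substitute values: z = (154 - 138) / 6
Step 3: z = 16 / 6 = 2.6667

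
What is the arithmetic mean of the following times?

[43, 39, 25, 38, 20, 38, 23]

32.2857

Step 1: Sum all values: 43 + 39 + 25 + 38 + 20 + 38 + 23 = 226
Step 2: Count the number of values: n = 7
Step 3: Mean = sum / n = 226 / 7 = 32.2857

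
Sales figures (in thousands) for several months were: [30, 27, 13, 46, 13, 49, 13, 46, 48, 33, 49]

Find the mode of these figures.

13

Step 1: Count the frequency of each value:
  13: appears 3 time(s)
  27: appears 1 time(s)
  30: appears 1 time(s)
  33: appears 1 time(s)
  46: appears 2 time(s)
  48: appears 1 time(s)
  49: appears 2 time(s)
Step 2: The value 13 appears most frequently (3 times).
Step 3: Mode = 13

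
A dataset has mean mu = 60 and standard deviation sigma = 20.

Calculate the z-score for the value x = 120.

3

Step 1: Recall the z-score formula: z = (x - mu) / sigma
Step 2: Substitute values: z = (120 - 60) / 20
Step 3: z = 60 / 20 = 3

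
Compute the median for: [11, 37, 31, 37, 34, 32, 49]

34

Step 1: Sort the data in ascending order: [11, 31, 32, 34, 37, 37, 49]
Step 2: The number of values is n = 7.
Step 3: Since n is odd, the median is the middle value at position 4: 34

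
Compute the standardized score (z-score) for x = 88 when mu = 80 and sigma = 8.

1

Step 1: Recall the z-score formula: z = (x - mu) / sigma
Step 2: Substitute values: z = (88 - 80) / 8
Step 3: z = 8 / 8 = 1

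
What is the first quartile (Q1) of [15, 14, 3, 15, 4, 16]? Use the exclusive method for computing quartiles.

3.75

Step 1: Sort the data: [3, 4, 14, 15, 15, 16]
Step 2: n = 6
Step 3: Using the exclusive quartile method:
  Q1 = 3.75
  Q2 (median) = 14.5
  Q3 = 15.25
  IQR = Q3 - Q1 = 15.25 - 3.75 = 11.5
Step 4: Q1 = 3.75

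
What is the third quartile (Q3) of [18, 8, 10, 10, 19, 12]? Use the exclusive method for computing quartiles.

18.25

Step 1: Sort the data: [8, 10, 10, 12, 18, 19]
Step 2: n = 6
Step 3: Using the exclusive quartile method:
  Q1 = 9.5
  Q2 (median) = 11
  Q3 = 18.25
  IQR = Q3 - Q1 = 18.25 - 9.5 = 8.75
Step 4: Q3 = 18.25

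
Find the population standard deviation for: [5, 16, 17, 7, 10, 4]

5.0799

Step 1: Compute the mean: 9.8333
Step 2: Sum of squared deviations from the mean: 154.8333
Step 3: Population variance = 154.8333 / 6 = 25.8056
Step 4: Standard deviation = sqrt(25.8056) = 5.0799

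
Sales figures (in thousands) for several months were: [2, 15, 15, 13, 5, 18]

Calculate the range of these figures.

16

Step 1: Identify the maximum value: max = 18
Step 2: Identify the minimum value: min = 2
Step 3: Range = max - min = 18 - 2 = 16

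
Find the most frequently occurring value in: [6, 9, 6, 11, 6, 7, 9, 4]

6

Step 1: Count the frequency of each value:
  4: appears 1 time(s)
  6: appears 3 time(s)
  7: appears 1 time(s)
  9: appears 2 time(s)
  11: appears 1 time(s)
Step 2: The value 6 appears most frequently (3 times).
Step 3: Mode = 6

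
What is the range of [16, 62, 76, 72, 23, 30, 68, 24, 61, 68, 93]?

77

Step 1: Identify the maximum value: max = 93
Step 2: Identify the minimum value: min = 16
Step 3: Range = max - min = 93 - 16 = 77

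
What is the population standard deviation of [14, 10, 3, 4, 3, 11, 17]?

5.2216

Step 1: Compute the mean: 8.8571
Step 2: Sum of squared deviations from the mean: 190.8571
Step 3: Population variance = 190.8571 / 7 = 27.2653
Step 4: Standard deviation = sqrt(27.2653) = 5.2216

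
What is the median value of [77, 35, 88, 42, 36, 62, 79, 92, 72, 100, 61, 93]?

74.5

Step 1: Sort the data in ascending order: [35, 36, 42, 61, 62, 72, 77, 79, 88, 92, 93, 100]
Step 2: The number of values is n = 12.
Step 3: Since n is even, the median is the average of positions 6 and 7:
  Median = (72 + 77) / 2 = 74.5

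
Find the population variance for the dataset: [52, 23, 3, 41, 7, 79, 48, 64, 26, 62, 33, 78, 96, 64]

712.6327

Step 1: Compute the mean: (52 + 23 + 3 + 41 + 7 + 79 + 48 + 64 + 26 + 62 + 33 + 78 + 96 + 64) / 14 = 48.2857
Step 2: Compute squared deviations from the mean:
  (52 - 48.2857)^2 = 13.7959
  (23 - 48.2857)^2 = 639.3673
  (3 - 48.2857)^2 = 2050.7959
  (41 - 48.2857)^2 = 53.0816
  (7 - 48.2857)^2 = 1704.5102
  (79 - 48.2857)^2 = 943.3673
  (48 - 48.2857)^2 = 0.0816
  (64 - 48.2857)^2 = 246.9388
  (26 - 48.2857)^2 = 496.6531
  (62 - 48.2857)^2 = 188.0816
  (33 - 48.2857)^2 = 233.6531
  (78 - 48.2857)^2 = 882.9388
  (96 - 48.2857)^2 = 2276.6531
  (64 - 48.2857)^2 = 246.9388
Step 3: Sum of squared deviations = 9976.8571
Step 4: Population variance = 9976.8571 / 14 = 712.6327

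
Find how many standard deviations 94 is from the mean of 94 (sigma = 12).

0

Step 1: Recall the z-score formula: z = (x - mu) / sigma
Step 2: Substitute values: z = (94 - 94) / 12
Step 3: z = 0 / 12 = 0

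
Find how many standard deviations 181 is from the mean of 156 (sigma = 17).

1.4706

Step 1: Recall the z-score formula: z = (x - mu) / sigma
Step 2: Substitute values: z = (181 - 156) / 17
Step 3: z = 25 / 17 = 1.4706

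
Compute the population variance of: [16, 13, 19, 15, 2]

34

Step 1: Compute the mean: (16 + 13 + 19 + 15 + 2) / 5 = 13
Step 2: Compute squared deviations from the mean:
  (16 - 13)^2 = 9
  (13 - 13)^2 = 0
  (19 - 13)^2 = 36
  (15 - 13)^2 = 4
  (2 - 13)^2 = 121
Step 3: Sum of squared deviations = 170
Step 4: Population variance = 170 / 5 = 34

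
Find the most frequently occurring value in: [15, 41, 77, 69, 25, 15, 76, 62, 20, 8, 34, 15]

15

Step 1: Count the frequency of each value:
  8: appears 1 time(s)
  15: appears 3 time(s)
  20: appears 1 time(s)
  25: appears 1 time(s)
  34: appears 1 time(s)
  41: appears 1 time(s)
  62: appears 1 time(s)
  69: appears 1 time(s)
  76: appears 1 time(s)
  77: appears 1 time(s)
Step 2: The value 15 appears most frequently (3 times).
Step 3: Mode = 15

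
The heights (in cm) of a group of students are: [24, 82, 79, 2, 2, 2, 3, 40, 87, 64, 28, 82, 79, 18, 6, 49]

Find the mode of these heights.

2

Step 1: Count the frequency of each value:
  2: appears 3 time(s)
  3: appears 1 time(s)
  6: appears 1 time(s)
  18: appears 1 time(s)
  24: appears 1 time(s)
  28: appears 1 time(s)
  40: appears 1 time(s)
  49: appears 1 time(s)
  64: appears 1 time(s)
  79: appears 2 time(s)
  82: appears 2 time(s)
  87: appears 1 time(s)
Step 2: The value 2 appears most frequently (3 times).
Step 3: Mode = 2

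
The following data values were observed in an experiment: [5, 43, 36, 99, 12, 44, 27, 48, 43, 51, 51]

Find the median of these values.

43

Step 1: Sort the data in ascending order: [5, 12, 27, 36, 43, 43, 44, 48, 51, 51, 99]
Step 2: The number of values is n = 11.
Step 3: Since n is odd, the median is the middle value at position 6: 43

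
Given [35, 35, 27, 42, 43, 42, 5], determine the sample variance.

181.5714

Step 1: Compute the mean: (35 + 35 + 27 + 42 + 43 + 42 + 5) / 7 = 32.7143
Step 2: Compute squared deviations from the mean:
  (35 - 32.7143)^2 = 5.2245
  (35 - 32.7143)^2 = 5.2245
  (27 - 32.7143)^2 = 32.6531
  (42 - 32.7143)^2 = 86.2245
  (43 - 32.7143)^2 = 105.7959
  (42 - 32.7143)^2 = 86.2245
  (5 - 32.7143)^2 = 768.0816
Step 3: Sum of squared deviations = 1089.4286
Step 4: Sample variance = 1089.4286 / 6 = 181.5714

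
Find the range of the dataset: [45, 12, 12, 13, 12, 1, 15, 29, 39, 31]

44

Step 1: Identify the maximum value: max = 45
Step 2: Identify the minimum value: min = 1
Step 3: Range = max - min = 45 - 1 = 44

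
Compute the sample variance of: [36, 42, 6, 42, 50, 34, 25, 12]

236.9821

Step 1: Compute the mean: (36 + 42 + 6 + 42 + 50 + 34 + 25 + 12) / 8 = 30.875
Step 2: Compute squared deviations from the mean:
  (36 - 30.875)^2 = 26.2656
  (42 - 30.875)^2 = 123.7656
  (6 - 30.875)^2 = 618.7656
  (42 - 30.875)^2 = 123.7656
  (50 - 30.875)^2 = 365.7656
  (34 - 30.875)^2 = 9.7656
  (25 - 30.875)^2 = 34.5156
  (12 - 30.875)^2 = 356.2656
Step 3: Sum of squared deviations = 1658.875
Step 4: Sample variance = 1658.875 / 7 = 236.9821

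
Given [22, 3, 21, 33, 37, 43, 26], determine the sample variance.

171.2857

Step 1: Compute the mean: (22 + 3 + 21 + 33 + 37 + 43 + 26) / 7 = 26.4286
Step 2: Compute squared deviations from the mean:
  (22 - 26.4286)^2 = 19.6122
  (3 - 26.4286)^2 = 548.898
  (21 - 26.4286)^2 = 29.4694
  (33 - 26.4286)^2 = 43.1837
  (37 - 26.4286)^2 = 111.7551
  (43 - 26.4286)^2 = 274.6122
  (26 - 26.4286)^2 = 0.1837
Step 3: Sum of squared deviations = 1027.7143
Step 4: Sample variance = 1027.7143 / 6 = 171.2857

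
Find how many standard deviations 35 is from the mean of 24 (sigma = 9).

1.2222

Step 1: Recall the z-score formula: z = (x - mu) / sigma
Step 2: Substitute values: z = (35 - 24) / 9
Step 3: z = 11 / 9 = 1.2222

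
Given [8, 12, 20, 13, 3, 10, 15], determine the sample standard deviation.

5.3807

Step 1: Compute the mean: 11.5714
Step 2: Sum of squared deviations from the mean: 173.7143
Step 3: Sample variance = 173.7143 / 6 = 28.9524
Step 4: Standard deviation = sqrt(28.9524) = 5.3807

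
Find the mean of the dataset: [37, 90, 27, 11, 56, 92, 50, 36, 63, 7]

46.9

Step 1: Sum all values: 37 + 90 + 27 + 11 + 56 + 92 + 50 + 36 + 63 + 7 = 469
Step 2: Count the number of values: n = 10
Step 3: Mean = sum / n = 469 / 10 = 46.9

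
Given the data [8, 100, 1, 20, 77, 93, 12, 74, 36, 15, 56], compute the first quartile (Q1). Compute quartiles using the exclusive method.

12

Step 1: Sort the data: [1, 8, 12, 15, 20, 36, 56, 74, 77, 93, 100]
Step 2: n = 11
Step 3: Using the exclusive quartile method:
  Q1 = 12
  Q2 (median) = 36
  Q3 = 77
  IQR = Q3 - Q1 = 77 - 12 = 65
Step 4: Q1 = 12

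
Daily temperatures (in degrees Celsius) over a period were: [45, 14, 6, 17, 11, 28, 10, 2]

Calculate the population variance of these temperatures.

167.9844

Step 1: Compute the mean: (45 + 14 + 6 + 17 + 11 + 28 + 10 + 2) / 8 = 16.625
Step 2: Compute squared deviations from the mean:
  (45 - 16.625)^2 = 805.1406
  (14 - 16.625)^2 = 6.8906
  (6 - 16.625)^2 = 112.8906
  (17 - 16.625)^2 = 0.1406
  (11 - 16.625)^2 = 31.6406
  (28 - 16.625)^2 = 129.3906
  (10 - 16.625)^2 = 43.8906
  (2 - 16.625)^2 = 213.8906
Step 3: Sum of squared deviations = 1343.875
Step 4: Population variance = 1343.875 / 8 = 167.9844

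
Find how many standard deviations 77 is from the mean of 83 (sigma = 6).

-1

Step 1: Recall the z-score formula: z = (x - mu) / sigma
Step 2: Substitute values: z = (77 - 83) / 6
Step 3: z = -6 / 6 = -1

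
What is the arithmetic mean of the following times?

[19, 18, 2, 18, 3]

12

Step 1: Sum all values: 19 + 18 + 2 + 18 + 3 = 60
Step 2: Count the number of values: n = 5
Step 3: Mean = sum / n = 60 / 5 = 12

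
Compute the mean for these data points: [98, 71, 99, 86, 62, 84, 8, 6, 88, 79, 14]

63.1818

Step 1: Sum all values: 98 + 71 + 99 + 86 + 62 + 84 + 8 + 6 + 88 + 79 + 14 = 695
Step 2: Count the number of values: n = 11
Step 3: Mean = sum / n = 695 / 11 = 63.1818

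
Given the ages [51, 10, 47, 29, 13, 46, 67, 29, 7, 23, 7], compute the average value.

29.9091

Step 1: Sum all values: 51 + 10 + 47 + 29 + 13 + 46 + 67 + 29 + 7 + 23 + 7 = 329
Step 2: Count the number of values: n = 11
Step 3: Mean = sum / n = 329 / 11 = 29.9091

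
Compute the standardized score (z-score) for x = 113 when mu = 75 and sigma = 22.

1.7273

Step 1: Recall the z-score formula: z = (x - mu) / sigma
Step 2: Substitute values: z = (113 - 75) / 22
Step 3: z = 38 / 22 = 1.7273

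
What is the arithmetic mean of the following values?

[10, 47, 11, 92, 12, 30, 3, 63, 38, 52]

35.8

Step 1: Sum all values: 10 + 47 + 11 + 92 + 12 + 30 + 3 + 63 + 38 + 52 = 358
Step 2: Count the number of values: n = 10
Step 3: Mean = sum / n = 358 / 10 = 35.8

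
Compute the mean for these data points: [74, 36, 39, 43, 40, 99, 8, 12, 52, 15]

41.8

Step 1: Sum all values: 74 + 36 + 39 + 43 + 40 + 99 + 8 + 12 + 52 + 15 = 418
Step 2: Count the number of values: n = 10
Step 3: Mean = sum / n = 418 / 10 = 41.8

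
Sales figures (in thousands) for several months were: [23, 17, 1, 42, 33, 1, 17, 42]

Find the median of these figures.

20

Step 1: Sort the data in ascending order: [1, 1, 17, 17, 23, 33, 42, 42]
Step 2: The number of values is n = 8.
Step 3: Since n is even, the median is the average of positions 4 and 5:
  Median = (17 + 23) / 2 = 20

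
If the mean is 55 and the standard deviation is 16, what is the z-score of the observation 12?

-2.6875

Step 1: Recall the z-score formula: z = (x - mu) / sigma
Step 2: Substitute values: z = (12 - 55) / 16
Step 3: z = -43 / 16 = -2.6875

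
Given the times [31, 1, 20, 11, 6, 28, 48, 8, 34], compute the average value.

20.7778

Step 1: Sum all values: 31 + 1 + 20 + 11 + 6 + 28 + 48 + 8 + 34 = 187
Step 2: Count the number of values: n = 9
Step 3: Mean = sum / n = 187 / 9 = 20.7778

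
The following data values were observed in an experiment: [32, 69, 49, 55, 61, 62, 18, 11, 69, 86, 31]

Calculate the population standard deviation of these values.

22.4308

Step 1: Compute the mean: 49.3636
Step 2: Sum of squared deviations from the mean: 5534.5455
Step 3: Population variance = 5534.5455 / 11 = 503.1405
Step 4: Standard deviation = sqrt(503.1405) = 22.4308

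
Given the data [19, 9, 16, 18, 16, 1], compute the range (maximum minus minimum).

18

Step 1: Identify the maximum value: max = 19
Step 2: Identify the minimum value: min = 1
Step 3: Range = max - min = 19 - 1 = 18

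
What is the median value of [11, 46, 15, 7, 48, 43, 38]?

38

Step 1: Sort the data in ascending order: [7, 11, 15, 38, 43, 46, 48]
Step 2: The number of values is n = 7.
Step 3: Since n is odd, the median is the middle value at position 4: 38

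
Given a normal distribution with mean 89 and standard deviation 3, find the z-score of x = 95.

2

Step 1: Recall the z-score formula: z = (x - mu) / sigma
Step 2: Substitute values: z = (95 - 89) / 3
Step 3: z = 6 / 3 = 2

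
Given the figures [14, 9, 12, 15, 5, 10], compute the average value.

10.8333

Step 1: Sum all values: 14 + 9 + 12 + 15 + 5 + 10 = 65
Step 2: Count the number of values: n = 6
Step 3: Mean = sum / n = 65 / 6 = 10.8333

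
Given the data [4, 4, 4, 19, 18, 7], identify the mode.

4

Step 1: Count the frequency of each value:
  4: appears 3 time(s)
  7: appears 1 time(s)
  18: appears 1 time(s)
  19: appears 1 time(s)
Step 2: The value 4 appears most frequently (3 times).
Step 3: Mode = 4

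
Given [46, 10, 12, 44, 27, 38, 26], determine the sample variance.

209.6667

Step 1: Compute the mean: (46 + 10 + 12 + 44 + 27 + 38 + 26) / 7 = 29
Step 2: Compute squared deviations from the mean:
  (46 - 29)^2 = 289
  (10 - 29)^2 = 361
  (12 - 29)^2 = 289
  (44 - 29)^2 = 225
  (27 - 29)^2 = 4
  (38 - 29)^2 = 81
  (26 - 29)^2 = 9
Step 3: Sum of squared deviations = 1258
Step 4: Sample variance = 1258 / 6 = 209.6667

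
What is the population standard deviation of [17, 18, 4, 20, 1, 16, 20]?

7.2647

Step 1: Compute the mean: 13.7143
Step 2: Sum of squared deviations from the mean: 369.4286
Step 3: Population variance = 369.4286 / 7 = 52.7755
Step 4: Standard deviation = sqrt(52.7755) = 7.2647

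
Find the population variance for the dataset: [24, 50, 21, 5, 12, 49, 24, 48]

272.6094

Step 1: Compute the mean: (24 + 50 + 21 + 5 + 12 + 49 + 24 + 48) / 8 = 29.125
Step 2: Compute squared deviations from the mean:
  (24 - 29.125)^2 = 26.2656
  (50 - 29.125)^2 = 435.7656
  (21 - 29.125)^2 = 66.0156
  (5 - 29.125)^2 = 582.0156
  (12 - 29.125)^2 = 293.2656
  (49 - 29.125)^2 = 395.0156
  (24 - 29.125)^2 = 26.2656
  (48 - 29.125)^2 = 356.2656
Step 3: Sum of squared deviations = 2180.875
Step 4: Population variance = 2180.875 / 8 = 272.6094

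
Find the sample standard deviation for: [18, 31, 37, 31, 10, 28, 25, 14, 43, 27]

10.1566

Step 1: Compute the mean: 26.4
Step 2: Sum of squared deviations from the mean: 928.4
Step 3: Sample variance = 928.4 / 9 = 103.1556
Step 4: Standard deviation = sqrt(103.1556) = 10.1566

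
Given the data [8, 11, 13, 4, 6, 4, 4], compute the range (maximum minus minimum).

9

Step 1: Identify the maximum value: max = 13
Step 2: Identify the minimum value: min = 4
Step 3: Range = max - min = 13 - 4 = 9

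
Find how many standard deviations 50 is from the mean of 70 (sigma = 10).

-2

Step 1: Recall the z-score formula: z = (x - mu) / sigma
Step 2: Substitute values: z = (50 - 70) / 10
Step 3: z = -20 / 10 = -2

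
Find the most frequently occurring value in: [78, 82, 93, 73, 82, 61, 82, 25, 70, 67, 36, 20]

82

Step 1: Count the frequency of each value:
  20: appears 1 time(s)
  25: appears 1 time(s)
  36: appears 1 time(s)
  61: appears 1 time(s)
  67: appears 1 time(s)
  70: appears 1 time(s)
  73: appears 1 time(s)
  78: appears 1 time(s)
  82: appears 3 time(s)
  93: appears 1 time(s)
Step 2: The value 82 appears most frequently (3 times).
Step 3: Mode = 82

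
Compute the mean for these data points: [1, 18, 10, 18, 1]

9.6

Step 1: Sum all values: 1 + 18 + 10 + 18 + 1 = 48
Step 2: Count the number of values: n = 5
Step 3: Mean = sum / n = 48 / 5 = 9.6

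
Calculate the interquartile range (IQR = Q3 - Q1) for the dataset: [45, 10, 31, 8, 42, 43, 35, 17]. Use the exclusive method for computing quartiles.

31

Step 1: Sort the data: [8, 10, 17, 31, 35, 42, 43, 45]
Step 2: n = 8
Step 3: Using the exclusive quartile method:
  Q1 = 11.75
  Q2 (median) = 33
  Q3 = 42.75
  IQR = Q3 - Q1 = 42.75 - 11.75 = 31
Step 4: IQR = 31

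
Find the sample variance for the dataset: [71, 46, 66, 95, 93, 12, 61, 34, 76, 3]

996.4556

Step 1: Compute the mean: (71 + 46 + 66 + 95 + 93 + 12 + 61 + 34 + 76 + 3) / 10 = 55.7
Step 2: Compute squared deviations from the mean:
  (71 - 55.7)^2 = 234.09
  (46 - 55.7)^2 = 94.09
  (66 - 55.7)^2 = 106.09
  (95 - 55.7)^2 = 1544.49
  (93 - 55.7)^2 = 1391.29
  (12 - 55.7)^2 = 1909.69
  (61 - 55.7)^2 = 28.09
  (34 - 55.7)^2 = 470.89
  (76 - 55.7)^2 = 412.09
  (3 - 55.7)^2 = 2777.29
Step 3: Sum of squared deviations = 8968.1
Step 4: Sample variance = 8968.1 / 9 = 996.4556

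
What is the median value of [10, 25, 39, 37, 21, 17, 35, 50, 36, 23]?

30

Step 1: Sort the data in ascending order: [10, 17, 21, 23, 25, 35, 36, 37, 39, 50]
Step 2: The number of values is n = 10.
Step 3: Since n is even, the median is the average of positions 5 and 6:
  Median = (25 + 35) / 2 = 30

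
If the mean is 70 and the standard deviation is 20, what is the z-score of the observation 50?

-1

Step 1: Recall the z-score formula: z = (x - mu) / sigma
Step 2: Substitute values: z = (50 - 70) / 20
Step 3: z = -20 / 20 = -1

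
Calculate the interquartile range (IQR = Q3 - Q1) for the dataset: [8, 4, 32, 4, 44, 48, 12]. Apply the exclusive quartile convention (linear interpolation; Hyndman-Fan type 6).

40

Step 1: Sort the data: [4, 4, 8, 12, 32, 44, 48]
Step 2: n = 7
Step 3: Using the exclusive quartile method:
  Q1 = 4
  Q2 (median) = 12
  Q3 = 44
  IQR = Q3 - Q1 = 44 - 4 = 40
Step 4: IQR = 40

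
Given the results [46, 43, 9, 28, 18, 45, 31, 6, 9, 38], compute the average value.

27.3

Step 1: Sum all values: 46 + 43 + 9 + 28 + 18 + 45 + 31 + 6 + 9 + 38 = 273
Step 2: Count the number of values: n = 10
Step 3: Mean = sum / n = 273 / 10 = 27.3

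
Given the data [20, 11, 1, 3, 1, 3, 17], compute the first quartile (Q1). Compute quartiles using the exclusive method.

1

Step 1: Sort the data: [1, 1, 3, 3, 11, 17, 20]
Step 2: n = 7
Step 3: Using the exclusive quartile method:
  Q1 = 1
  Q2 (median) = 3
  Q3 = 17
  IQR = Q3 - Q1 = 17 - 1 = 16
Step 4: Q1 = 1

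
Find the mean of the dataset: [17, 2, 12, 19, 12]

12.4

Step 1: Sum all values: 17 + 2 + 12 + 19 + 12 = 62
Step 2: Count the number of values: n = 5
Step 3: Mean = sum / n = 62 / 5 = 12.4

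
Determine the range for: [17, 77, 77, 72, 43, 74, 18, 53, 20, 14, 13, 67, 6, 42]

71

Step 1: Identify the maximum value: max = 77
Step 2: Identify the minimum value: min = 6
Step 3: Range = max - min = 77 - 6 = 71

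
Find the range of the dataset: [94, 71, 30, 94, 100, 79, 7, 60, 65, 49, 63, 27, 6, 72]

94

Step 1: Identify the maximum value: max = 100
Step 2: Identify the minimum value: min = 6
Step 3: Range = max - min = 100 - 6 = 94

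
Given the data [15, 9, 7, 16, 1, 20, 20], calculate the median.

15

Step 1: Sort the data in ascending order: [1, 7, 9, 15, 16, 20, 20]
Step 2: The number of values is n = 7.
Step 3: Since n is odd, the median is the middle value at position 4: 15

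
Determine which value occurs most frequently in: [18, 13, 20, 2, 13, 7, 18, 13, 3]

13

Step 1: Count the frequency of each value:
  2: appears 1 time(s)
  3: appears 1 time(s)
  7: appears 1 time(s)
  13: appears 3 time(s)
  18: appears 2 time(s)
  20: appears 1 time(s)
Step 2: The value 13 appears most frequently (3 times).
Step 3: Mode = 13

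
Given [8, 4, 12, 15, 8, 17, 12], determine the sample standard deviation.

4.4881

Step 1: Compute the mean: 10.8571
Step 2: Sum of squared deviations from the mean: 120.8571
Step 3: Sample variance = 120.8571 / 6 = 20.1429
Step 4: Standard deviation = sqrt(20.1429) = 4.4881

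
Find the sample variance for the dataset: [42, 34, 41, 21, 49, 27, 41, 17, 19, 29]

122.6667

Step 1: Compute the mean: (42 + 34 + 41 + 21 + 49 + 27 + 41 + 17 + 19 + 29) / 10 = 32
Step 2: Compute squared deviations from the mean:
  (42 - 32)^2 = 100
  (34 - 32)^2 = 4
  (41 - 32)^2 = 81
  (21 - 32)^2 = 121
  (49 - 32)^2 = 289
  (27 - 32)^2 = 25
  (41 - 32)^2 = 81
  (17 - 32)^2 = 225
  (19 - 32)^2 = 169
  (29 - 32)^2 = 9
Step 3: Sum of squared deviations = 1104
Step 4: Sample variance = 1104 / 9 = 122.6667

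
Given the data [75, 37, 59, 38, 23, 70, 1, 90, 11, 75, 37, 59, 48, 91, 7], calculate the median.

48

Step 1: Sort the data in ascending order: [1, 7, 11, 23, 37, 37, 38, 48, 59, 59, 70, 75, 75, 90, 91]
Step 2: The number of values is n = 15.
Step 3: Since n is odd, the median is the middle value at position 8: 48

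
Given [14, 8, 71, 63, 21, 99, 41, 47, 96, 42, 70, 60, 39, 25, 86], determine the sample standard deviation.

28.854

Step 1: Compute the mean: 52.1333
Step 2: Sum of squared deviations from the mean: 11655.7333
Step 3: Sample variance = 11655.7333 / 14 = 832.5524
Step 4: Standard deviation = sqrt(832.5524) = 28.854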